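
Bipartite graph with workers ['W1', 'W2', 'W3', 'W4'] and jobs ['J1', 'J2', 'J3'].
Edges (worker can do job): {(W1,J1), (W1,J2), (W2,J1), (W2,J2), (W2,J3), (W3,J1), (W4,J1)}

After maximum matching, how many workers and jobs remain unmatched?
Unmatched: 1 workers, 0 jobs

Maximum matching size: 3
Workers: 4 total, 3 matched, 1 unmatched
Jobs: 3 total, 3 matched, 0 unmatched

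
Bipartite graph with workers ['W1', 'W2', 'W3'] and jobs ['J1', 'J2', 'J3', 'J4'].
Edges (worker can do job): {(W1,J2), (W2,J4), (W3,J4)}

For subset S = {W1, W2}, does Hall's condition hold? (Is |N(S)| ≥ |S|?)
Yes: |N(S)| = 2, |S| = 2

Subset S = {W1, W2}
Neighbors N(S) = {J2, J4}

|N(S)| = 2, |S| = 2
Hall's condition: |N(S)| ≥ |S| is satisfied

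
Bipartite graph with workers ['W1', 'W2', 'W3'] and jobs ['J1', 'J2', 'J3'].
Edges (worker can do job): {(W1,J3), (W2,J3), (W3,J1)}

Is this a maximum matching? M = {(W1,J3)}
No, size 1 is not maximum

Proposed matching has size 1.
Maximum matching size for this graph: 2.

This is NOT maximum - can be improved to size 2.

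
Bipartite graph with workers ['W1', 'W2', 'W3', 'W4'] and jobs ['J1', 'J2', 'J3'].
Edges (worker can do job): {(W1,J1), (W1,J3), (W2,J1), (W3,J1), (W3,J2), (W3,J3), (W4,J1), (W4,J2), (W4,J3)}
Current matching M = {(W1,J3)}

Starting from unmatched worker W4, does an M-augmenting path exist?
Yes: W4 → J1

An M-augmenting path alternates non-matching / matching edges, starting and ending at unmatched vertices.
Path: W4 → J1
(J1 is unmatched in M, so the path is augmenting.)
Flipping edges along this path would increase |M| from 1 to 2.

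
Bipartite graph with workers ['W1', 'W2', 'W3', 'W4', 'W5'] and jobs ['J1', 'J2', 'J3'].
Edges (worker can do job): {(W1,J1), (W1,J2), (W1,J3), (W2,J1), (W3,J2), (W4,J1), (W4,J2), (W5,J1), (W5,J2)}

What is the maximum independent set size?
Maximum independent set = 5

By König's theorem:
- Min vertex cover = Max matching = 3
- Max independent set = Total vertices - Min vertex cover
- Max independent set = 8 - 3 = 5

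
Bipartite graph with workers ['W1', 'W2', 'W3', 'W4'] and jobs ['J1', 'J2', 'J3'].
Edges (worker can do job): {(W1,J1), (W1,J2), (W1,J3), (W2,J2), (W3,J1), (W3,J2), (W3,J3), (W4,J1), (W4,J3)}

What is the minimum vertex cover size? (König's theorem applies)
Minimum vertex cover size = 3

By König's theorem: in bipartite graphs,
min vertex cover = max matching = 3

Maximum matching has size 3, so minimum vertex cover also has size 3.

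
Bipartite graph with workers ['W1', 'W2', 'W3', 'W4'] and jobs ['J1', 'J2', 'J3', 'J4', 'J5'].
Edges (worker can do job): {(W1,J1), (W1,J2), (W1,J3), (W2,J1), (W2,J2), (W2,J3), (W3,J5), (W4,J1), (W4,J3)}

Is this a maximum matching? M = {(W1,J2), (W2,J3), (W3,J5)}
No, size 3 is not maximum

Proposed matching has size 3.
Maximum matching size for this graph: 4.

This is NOT maximum - can be improved to size 4.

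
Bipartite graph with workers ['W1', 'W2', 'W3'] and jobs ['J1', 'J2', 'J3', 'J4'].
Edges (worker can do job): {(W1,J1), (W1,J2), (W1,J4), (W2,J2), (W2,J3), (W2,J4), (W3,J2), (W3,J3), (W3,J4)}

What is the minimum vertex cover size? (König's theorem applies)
Minimum vertex cover size = 3

By König's theorem: in bipartite graphs,
min vertex cover = max matching = 3

Maximum matching has size 3, so minimum vertex cover also has size 3.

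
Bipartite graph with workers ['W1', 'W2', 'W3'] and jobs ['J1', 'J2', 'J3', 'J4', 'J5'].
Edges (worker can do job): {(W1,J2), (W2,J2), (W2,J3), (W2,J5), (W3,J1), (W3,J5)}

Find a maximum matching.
Matching: {(W1,J2), (W2,J3), (W3,J5)}

Maximum matching (size 3):
  W1 → J2
  W2 → J3
  W3 → J5

Each worker is assigned to at most one job, and each job to at most one worker.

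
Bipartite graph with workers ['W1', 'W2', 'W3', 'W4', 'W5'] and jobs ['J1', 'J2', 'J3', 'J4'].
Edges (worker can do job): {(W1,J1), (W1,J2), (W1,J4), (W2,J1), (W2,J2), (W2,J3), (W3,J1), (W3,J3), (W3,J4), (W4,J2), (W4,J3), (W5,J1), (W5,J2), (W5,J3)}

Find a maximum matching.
Matching: {(W1,J4), (W2,J1), (W3,J3), (W5,J2)}

Maximum matching (size 4):
  W1 → J4
  W2 → J1
  W3 → J3
  W5 → J2

Each worker is assigned to at most one job, and each job to at most one worker.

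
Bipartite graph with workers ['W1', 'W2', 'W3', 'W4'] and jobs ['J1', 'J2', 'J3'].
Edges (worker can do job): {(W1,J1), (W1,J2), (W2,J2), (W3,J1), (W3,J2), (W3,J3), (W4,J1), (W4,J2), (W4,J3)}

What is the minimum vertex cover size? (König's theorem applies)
Minimum vertex cover size = 3

By König's theorem: in bipartite graphs,
min vertex cover = max matching = 3

Maximum matching has size 3, so minimum vertex cover also has size 3.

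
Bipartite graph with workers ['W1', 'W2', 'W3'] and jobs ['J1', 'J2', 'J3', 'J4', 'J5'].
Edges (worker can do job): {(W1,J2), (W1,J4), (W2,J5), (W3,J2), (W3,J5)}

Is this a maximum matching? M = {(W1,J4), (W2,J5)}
No, size 2 is not maximum

Proposed matching has size 2.
Maximum matching size for this graph: 3.

This is NOT maximum - can be improved to size 3.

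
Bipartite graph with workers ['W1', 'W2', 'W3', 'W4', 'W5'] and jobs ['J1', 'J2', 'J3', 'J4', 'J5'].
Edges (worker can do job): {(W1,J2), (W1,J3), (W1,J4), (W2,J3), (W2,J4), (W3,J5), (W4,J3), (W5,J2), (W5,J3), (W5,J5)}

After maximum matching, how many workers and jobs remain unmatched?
Unmatched: 1 workers, 1 jobs

Maximum matching size: 4
Workers: 5 total, 4 matched, 1 unmatched
Jobs: 5 total, 4 matched, 1 unmatched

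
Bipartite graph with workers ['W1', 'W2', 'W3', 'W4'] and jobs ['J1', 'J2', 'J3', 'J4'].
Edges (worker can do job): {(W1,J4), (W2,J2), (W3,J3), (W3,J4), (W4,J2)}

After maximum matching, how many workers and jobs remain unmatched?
Unmatched: 1 workers, 1 jobs

Maximum matching size: 3
Workers: 4 total, 3 matched, 1 unmatched
Jobs: 4 total, 3 matched, 1 unmatched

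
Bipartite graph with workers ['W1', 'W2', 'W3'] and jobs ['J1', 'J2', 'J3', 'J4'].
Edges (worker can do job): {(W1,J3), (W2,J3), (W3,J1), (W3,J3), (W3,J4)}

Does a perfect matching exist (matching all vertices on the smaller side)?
No, maximum matching has size 2 < 3

Maximum matching has size 2, need 3 for perfect matching.
Unmatched workers: ['W2']
Unmatched jobs: ['J1', 'J2']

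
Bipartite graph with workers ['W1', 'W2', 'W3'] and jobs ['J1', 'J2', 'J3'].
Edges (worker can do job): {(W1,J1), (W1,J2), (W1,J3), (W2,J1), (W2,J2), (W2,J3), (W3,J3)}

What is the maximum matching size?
Maximum matching size = 3

Maximum matching: {(W1,J1), (W2,J2), (W3,J3)}
Size: 3

This assigns 3 workers to 3 distinct jobs.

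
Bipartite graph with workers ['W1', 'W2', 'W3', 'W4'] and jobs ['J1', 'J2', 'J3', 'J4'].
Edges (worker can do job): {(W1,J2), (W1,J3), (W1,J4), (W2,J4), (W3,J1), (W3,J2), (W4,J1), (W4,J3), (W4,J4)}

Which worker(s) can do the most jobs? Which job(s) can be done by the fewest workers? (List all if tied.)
Most versatile: W1, W4 (3 jobs); Least covered: J1, J2, J3 (2 workers)

Worker degrees (jobs they can do): W1:3, W2:1, W3:2, W4:3
Job degrees (workers who can do it): J1:2, J2:2, J3:2, J4:3

Maximum worker degree is 3, achieved by: W1, W4
Minimum job degree is 2, achieved by: J1, J2, J3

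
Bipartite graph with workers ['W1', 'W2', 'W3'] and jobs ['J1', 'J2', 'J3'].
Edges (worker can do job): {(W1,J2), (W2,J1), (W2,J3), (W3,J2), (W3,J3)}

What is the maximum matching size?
Maximum matching size = 3

Maximum matching: {(W1,J2), (W2,J1), (W3,J3)}
Size: 3

This assigns 3 workers to 3 distinct jobs.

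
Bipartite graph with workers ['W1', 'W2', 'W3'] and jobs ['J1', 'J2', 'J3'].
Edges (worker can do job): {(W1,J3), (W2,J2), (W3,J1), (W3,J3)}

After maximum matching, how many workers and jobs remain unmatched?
Unmatched: 0 workers, 0 jobs

Maximum matching size: 3
Workers: 3 total, 3 matched, 0 unmatched
Jobs: 3 total, 3 matched, 0 unmatched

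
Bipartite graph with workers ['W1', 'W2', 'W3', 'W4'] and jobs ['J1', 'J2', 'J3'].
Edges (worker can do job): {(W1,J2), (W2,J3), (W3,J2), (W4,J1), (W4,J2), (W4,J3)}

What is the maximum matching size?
Maximum matching size = 3

Maximum matching: {(W2,J3), (W3,J2), (W4,J1)}
Size: 3

This assigns 3 workers to 3 distinct jobs.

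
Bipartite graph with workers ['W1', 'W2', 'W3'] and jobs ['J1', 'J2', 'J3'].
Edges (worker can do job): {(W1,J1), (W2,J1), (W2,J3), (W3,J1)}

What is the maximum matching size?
Maximum matching size = 2

Maximum matching: {(W2,J3), (W3,J1)}
Size: 2

This assigns 2 workers to 2 distinct jobs.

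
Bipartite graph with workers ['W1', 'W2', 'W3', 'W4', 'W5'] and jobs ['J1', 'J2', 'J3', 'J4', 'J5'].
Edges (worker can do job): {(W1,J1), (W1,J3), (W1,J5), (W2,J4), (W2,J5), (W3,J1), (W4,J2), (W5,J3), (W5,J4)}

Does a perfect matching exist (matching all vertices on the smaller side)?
Yes, perfect matching exists (size 5)

Perfect matching: {(W1,J3), (W2,J5), (W3,J1), (W4,J2), (W5,J4)}
All 5 vertices on the smaller side are matched.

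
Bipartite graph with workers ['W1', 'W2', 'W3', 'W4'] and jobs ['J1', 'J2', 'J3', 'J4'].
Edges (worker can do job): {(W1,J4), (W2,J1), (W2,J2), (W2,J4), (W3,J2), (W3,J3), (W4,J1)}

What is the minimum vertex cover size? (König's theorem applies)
Minimum vertex cover size = 4

By König's theorem: in bipartite graphs,
min vertex cover = max matching = 4

Maximum matching has size 4, so minimum vertex cover also has size 4.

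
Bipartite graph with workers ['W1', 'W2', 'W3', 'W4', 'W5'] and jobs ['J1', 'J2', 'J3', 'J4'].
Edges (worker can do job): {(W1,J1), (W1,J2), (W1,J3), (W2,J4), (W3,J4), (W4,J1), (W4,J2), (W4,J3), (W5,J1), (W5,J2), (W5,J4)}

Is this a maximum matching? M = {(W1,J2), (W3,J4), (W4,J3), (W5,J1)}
Yes, size 4 is maximum

Proposed matching has size 4.
Maximum matching size for this graph: 4.

This is a maximum matching.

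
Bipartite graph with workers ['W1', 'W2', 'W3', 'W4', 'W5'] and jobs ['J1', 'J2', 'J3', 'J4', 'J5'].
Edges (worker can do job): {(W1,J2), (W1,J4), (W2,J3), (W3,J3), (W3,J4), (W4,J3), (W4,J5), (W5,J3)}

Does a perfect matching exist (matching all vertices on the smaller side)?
No, maximum matching has size 4 < 5

Maximum matching has size 4, need 5 for perfect matching.
Unmatched workers: ['W2']
Unmatched jobs: ['J1']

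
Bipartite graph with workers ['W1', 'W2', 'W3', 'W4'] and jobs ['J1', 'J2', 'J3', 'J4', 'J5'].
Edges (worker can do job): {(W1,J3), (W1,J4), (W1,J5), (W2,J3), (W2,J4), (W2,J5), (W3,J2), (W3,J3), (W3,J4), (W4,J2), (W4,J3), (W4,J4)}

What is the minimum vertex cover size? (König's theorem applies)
Minimum vertex cover size = 4

By König's theorem: in bipartite graphs,
min vertex cover = max matching = 4

Maximum matching has size 4, so minimum vertex cover also has size 4.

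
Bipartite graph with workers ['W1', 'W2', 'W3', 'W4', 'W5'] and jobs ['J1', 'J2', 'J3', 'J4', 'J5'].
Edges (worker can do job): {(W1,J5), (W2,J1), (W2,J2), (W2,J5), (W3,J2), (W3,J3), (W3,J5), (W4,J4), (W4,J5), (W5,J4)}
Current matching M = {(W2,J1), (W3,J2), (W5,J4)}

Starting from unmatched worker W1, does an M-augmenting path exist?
Yes: W1 → J5

An M-augmenting path alternates non-matching / matching edges, starting and ending at unmatched vertices.
Path: W1 → J5
(J5 is unmatched in M, so the path is augmenting.)
Flipping edges along this path would increase |M| from 3 to 4.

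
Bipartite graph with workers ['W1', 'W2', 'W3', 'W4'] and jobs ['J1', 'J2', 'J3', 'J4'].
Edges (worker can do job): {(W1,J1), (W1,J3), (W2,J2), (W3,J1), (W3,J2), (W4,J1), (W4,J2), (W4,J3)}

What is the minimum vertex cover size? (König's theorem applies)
Minimum vertex cover size = 3

By König's theorem: in bipartite graphs,
min vertex cover = max matching = 3

Maximum matching has size 3, so minimum vertex cover also has size 3.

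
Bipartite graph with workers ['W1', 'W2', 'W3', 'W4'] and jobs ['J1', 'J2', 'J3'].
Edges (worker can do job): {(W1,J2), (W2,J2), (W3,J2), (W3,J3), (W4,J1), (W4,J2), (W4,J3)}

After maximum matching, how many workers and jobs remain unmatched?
Unmatched: 1 workers, 0 jobs

Maximum matching size: 3
Workers: 4 total, 3 matched, 1 unmatched
Jobs: 3 total, 3 matched, 0 unmatched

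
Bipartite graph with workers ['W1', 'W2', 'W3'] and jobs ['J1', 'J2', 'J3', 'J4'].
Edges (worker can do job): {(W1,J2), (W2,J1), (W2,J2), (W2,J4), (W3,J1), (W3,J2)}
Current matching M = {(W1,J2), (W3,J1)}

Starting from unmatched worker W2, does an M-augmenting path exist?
Yes: W2 → J4

An M-augmenting path alternates non-matching / matching edges, starting and ending at unmatched vertices.
Path: W2 → J4
(J4 is unmatched in M, so the path is augmenting.)
Flipping edges along this path would increase |M| from 2 to 3.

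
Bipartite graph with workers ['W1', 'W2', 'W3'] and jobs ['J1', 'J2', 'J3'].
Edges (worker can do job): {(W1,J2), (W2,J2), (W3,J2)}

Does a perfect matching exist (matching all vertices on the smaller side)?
No, maximum matching has size 1 < 3

Maximum matching has size 1, need 3 for perfect matching.
Unmatched workers: ['W1', 'W2']
Unmatched jobs: ['J3', 'J1']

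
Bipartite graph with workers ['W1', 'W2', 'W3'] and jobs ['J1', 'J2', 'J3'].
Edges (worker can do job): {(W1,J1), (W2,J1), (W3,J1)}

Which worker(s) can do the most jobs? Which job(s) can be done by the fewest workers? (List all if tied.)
Most versatile: W1, W2, W3 (1 jobs); Least covered: J2, J3 (0 workers)

Worker degrees (jobs they can do): W1:1, W2:1, W3:1
Job degrees (workers who can do it): J1:3, J2:0, J3:0

Maximum worker degree is 1, achieved by: W1, W2, W3
Minimum job degree is 0, achieved by: J2, J3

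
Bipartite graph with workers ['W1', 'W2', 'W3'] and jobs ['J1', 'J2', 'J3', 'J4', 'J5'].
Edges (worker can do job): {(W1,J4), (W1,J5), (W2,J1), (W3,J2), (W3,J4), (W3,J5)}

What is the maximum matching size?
Maximum matching size = 3

Maximum matching: {(W1,J4), (W2,J1), (W3,J5)}
Size: 3

This assigns 3 workers to 3 distinct jobs.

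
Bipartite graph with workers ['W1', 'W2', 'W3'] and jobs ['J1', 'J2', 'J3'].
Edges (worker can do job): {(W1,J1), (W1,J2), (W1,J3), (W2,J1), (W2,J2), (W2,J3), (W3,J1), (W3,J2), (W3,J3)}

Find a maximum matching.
Matching: {(W1,J2), (W2,J3), (W3,J1)}

Maximum matching (size 3):
  W1 → J2
  W2 → J3
  W3 → J1

Each worker is assigned to at most one job, and each job to at most one worker.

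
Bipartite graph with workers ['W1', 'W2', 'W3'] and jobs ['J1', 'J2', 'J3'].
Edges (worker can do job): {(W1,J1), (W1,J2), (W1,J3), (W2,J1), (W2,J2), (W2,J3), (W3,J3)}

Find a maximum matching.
Matching: {(W1,J2), (W2,J1), (W3,J3)}

Maximum matching (size 3):
  W1 → J2
  W2 → J1
  W3 → J3

Each worker is assigned to at most one job, and each job to at most one worker.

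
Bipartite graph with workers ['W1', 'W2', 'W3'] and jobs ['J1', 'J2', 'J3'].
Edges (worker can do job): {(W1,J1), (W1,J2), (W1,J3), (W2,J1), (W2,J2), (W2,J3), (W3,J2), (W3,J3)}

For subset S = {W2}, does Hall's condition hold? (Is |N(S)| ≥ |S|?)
Yes: |N(S)| = 3, |S| = 1

Subset S = {W2}
Neighbors N(S) = {J1, J2, J3}

|N(S)| = 3, |S| = 1
Hall's condition: |N(S)| ≥ |S| is satisfied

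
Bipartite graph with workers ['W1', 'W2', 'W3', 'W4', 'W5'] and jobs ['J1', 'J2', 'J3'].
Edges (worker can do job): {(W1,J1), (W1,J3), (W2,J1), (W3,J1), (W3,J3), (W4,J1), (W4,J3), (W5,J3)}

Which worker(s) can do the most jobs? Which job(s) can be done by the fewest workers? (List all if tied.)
Most versatile: W1, W3, W4 (2 jobs); Least covered: J2 (0 workers)

Worker degrees (jobs they can do): W1:2, W2:1, W3:2, W4:2, W5:1
Job degrees (workers who can do it): J1:4, J2:0, J3:4

Maximum worker degree is 2, achieved by: W1, W3, W4
Minimum job degree is 0, achieved by: J2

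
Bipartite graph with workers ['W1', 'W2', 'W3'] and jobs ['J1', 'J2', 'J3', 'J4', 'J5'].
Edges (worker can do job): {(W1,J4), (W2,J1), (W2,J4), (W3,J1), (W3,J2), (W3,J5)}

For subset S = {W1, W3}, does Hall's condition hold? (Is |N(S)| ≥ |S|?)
Yes: |N(S)| = 4, |S| = 2

Subset S = {W1, W3}
Neighbors N(S) = {J1, J2, J4, J5}

|N(S)| = 4, |S| = 2
Hall's condition: |N(S)| ≥ |S| is satisfied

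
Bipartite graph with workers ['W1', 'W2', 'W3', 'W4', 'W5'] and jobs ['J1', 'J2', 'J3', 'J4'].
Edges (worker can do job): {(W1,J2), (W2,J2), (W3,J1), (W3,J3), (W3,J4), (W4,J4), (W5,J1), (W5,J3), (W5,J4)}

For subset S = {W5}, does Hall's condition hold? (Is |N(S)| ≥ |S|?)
Yes: |N(S)| = 3, |S| = 1

Subset S = {W5}
Neighbors N(S) = {J1, J3, J4}

|N(S)| = 3, |S| = 1
Hall's condition: |N(S)| ≥ |S| is satisfied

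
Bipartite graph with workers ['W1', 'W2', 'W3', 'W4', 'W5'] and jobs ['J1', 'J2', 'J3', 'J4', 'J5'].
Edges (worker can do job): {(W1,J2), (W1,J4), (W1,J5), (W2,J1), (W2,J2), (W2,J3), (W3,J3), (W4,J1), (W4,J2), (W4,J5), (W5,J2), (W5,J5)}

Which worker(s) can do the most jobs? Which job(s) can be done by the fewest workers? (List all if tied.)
Most versatile: W1, W2, W4 (3 jobs); Least covered: J4 (1 workers)

Worker degrees (jobs they can do): W1:3, W2:3, W3:1, W4:3, W5:2
Job degrees (workers who can do it): J1:2, J2:4, J3:2, J4:1, J5:3

Maximum worker degree is 3, achieved by: W1, W2, W4
Minimum job degree is 1, achieved by: J4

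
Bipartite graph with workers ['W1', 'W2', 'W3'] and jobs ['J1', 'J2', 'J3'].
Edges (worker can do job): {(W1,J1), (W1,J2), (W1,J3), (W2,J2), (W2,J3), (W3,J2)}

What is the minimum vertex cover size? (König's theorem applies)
Minimum vertex cover size = 3

By König's theorem: in bipartite graphs,
min vertex cover = max matching = 3

Maximum matching has size 3, so minimum vertex cover also has size 3.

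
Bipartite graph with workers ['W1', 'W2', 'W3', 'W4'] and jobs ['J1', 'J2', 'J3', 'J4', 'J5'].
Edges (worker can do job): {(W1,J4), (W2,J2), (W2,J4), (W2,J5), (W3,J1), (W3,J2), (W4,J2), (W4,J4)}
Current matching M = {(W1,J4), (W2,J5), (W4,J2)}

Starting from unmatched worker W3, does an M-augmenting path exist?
Yes: W3 → J1

An M-augmenting path alternates non-matching / matching edges, starting and ending at unmatched vertices.
Path: W3 → J1
(J1 is unmatched in M, so the path is augmenting.)
Flipping edges along this path would increase |M| from 3 to 4.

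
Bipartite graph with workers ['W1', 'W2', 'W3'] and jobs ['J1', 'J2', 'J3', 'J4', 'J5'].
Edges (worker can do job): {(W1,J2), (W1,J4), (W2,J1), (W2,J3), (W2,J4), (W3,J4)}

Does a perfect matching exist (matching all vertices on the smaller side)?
Yes, perfect matching exists (size 3)

Perfect matching: {(W1,J2), (W2,J1), (W3,J4)}
All 3 vertices on the smaller side are matched.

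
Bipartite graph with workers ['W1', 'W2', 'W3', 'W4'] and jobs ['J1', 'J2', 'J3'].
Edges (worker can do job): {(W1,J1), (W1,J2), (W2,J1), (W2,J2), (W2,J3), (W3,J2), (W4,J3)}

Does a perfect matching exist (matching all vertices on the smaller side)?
Yes, perfect matching exists (size 3)

Perfect matching: {(W1,J1), (W3,J2), (W4,J3)}
All 3 vertices on the smaller side are matched.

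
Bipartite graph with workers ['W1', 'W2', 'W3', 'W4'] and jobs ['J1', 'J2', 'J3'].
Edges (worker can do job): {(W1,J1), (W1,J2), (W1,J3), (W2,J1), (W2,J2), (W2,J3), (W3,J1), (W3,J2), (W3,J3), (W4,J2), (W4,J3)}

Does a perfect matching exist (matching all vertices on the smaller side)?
Yes, perfect matching exists (size 3)

Perfect matching: {(W1,J1), (W3,J2), (W4,J3)}
All 3 vertices on the smaller side are matched.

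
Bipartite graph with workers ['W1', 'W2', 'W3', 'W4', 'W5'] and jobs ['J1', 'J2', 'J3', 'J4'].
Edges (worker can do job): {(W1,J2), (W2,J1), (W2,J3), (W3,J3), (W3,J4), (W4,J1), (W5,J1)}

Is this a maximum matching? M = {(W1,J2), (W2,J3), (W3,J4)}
No, size 3 is not maximum

Proposed matching has size 3.
Maximum matching size for this graph: 4.

This is NOT maximum - can be improved to size 4.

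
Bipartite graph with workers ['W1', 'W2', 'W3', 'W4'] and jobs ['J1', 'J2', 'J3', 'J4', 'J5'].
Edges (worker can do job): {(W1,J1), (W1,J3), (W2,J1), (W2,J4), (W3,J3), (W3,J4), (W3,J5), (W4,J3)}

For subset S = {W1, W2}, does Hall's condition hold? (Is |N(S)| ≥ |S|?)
Yes: |N(S)| = 3, |S| = 2

Subset S = {W1, W2}
Neighbors N(S) = {J1, J3, J4}

|N(S)| = 3, |S| = 2
Hall's condition: |N(S)| ≥ |S| is satisfied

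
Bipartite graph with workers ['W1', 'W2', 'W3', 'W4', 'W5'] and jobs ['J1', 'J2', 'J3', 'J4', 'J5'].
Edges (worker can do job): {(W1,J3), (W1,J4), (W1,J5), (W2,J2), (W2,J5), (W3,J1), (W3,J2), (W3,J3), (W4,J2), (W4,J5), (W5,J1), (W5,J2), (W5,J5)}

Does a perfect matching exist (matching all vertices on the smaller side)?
Yes, perfect matching exists (size 5)

Perfect matching: {(W1,J4), (W2,J5), (W3,J3), (W4,J2), (W5,J1)}
All 5 vertices on the smaller side are matched.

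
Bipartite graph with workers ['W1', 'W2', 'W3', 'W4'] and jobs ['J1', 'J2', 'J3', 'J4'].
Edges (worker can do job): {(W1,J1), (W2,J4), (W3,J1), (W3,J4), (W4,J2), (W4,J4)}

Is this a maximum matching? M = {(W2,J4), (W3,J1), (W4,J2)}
Yes, size 3 is maximum

Proposed matching has size 3.
Maximum matching size for this graph: 3.

This is a maximum matching.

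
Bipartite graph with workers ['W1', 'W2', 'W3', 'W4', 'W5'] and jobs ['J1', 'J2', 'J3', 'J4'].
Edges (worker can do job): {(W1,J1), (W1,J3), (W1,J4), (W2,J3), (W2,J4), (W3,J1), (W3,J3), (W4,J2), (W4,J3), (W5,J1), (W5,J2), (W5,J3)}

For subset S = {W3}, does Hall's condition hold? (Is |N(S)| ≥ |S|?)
Yes: |N(S)| = 2, |S| = 1

Subset S = {W3}
Neighbors N(S) = {J1, J3}

|N(S)| = 2, |S| = 1
Hall's condition: |N(S)| ≥ |S| is satisfied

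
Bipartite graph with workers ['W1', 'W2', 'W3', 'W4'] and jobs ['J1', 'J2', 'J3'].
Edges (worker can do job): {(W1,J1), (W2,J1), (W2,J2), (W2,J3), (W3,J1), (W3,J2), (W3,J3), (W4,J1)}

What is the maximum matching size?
Maximum matching size = 3

Maximum matching: {(W2,J2), (W3,J3), (W4,J1)}
Size: 3

This assigns 3 workers to 3 distinct jobs.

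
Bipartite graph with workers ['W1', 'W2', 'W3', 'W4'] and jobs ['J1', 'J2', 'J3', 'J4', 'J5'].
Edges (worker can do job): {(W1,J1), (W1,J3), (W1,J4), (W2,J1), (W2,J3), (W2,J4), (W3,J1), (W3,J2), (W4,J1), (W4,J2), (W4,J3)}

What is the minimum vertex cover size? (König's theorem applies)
Minimum vertex cover size = 4

By König's theorem: in bipartite graphs,
min vertex cover = max matching = 4

Maximum matching has size 4, so minimum vertex cover also has size 4.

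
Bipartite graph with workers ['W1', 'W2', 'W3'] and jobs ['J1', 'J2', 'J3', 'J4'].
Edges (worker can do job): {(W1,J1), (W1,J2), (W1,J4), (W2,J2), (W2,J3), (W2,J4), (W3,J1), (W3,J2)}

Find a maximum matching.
Matching: {(W1,J4), (W2,J2), (W3,J1)}

Maximum matching (size 3):
  W1 → J4
  W2 → J2
  W3 → J1

Each worker is assigned to at most one job, and each job to at most one worker.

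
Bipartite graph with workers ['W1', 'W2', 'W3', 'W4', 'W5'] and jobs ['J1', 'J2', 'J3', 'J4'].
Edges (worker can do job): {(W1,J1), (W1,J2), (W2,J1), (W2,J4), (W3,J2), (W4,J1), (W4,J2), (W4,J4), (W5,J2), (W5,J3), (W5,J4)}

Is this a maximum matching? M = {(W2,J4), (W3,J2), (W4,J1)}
No, size 3 is not maximum

Proposed matching has size 3.
Maximum matching size for this graph: 4.

This is NOT maximum - can be improved to size 4.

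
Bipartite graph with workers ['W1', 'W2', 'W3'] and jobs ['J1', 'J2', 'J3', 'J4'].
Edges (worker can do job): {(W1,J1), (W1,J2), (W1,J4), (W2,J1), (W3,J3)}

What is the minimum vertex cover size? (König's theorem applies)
Minimum vertex cover size = 3

By König's theorem: in bipartite graphs,
min vertex cover = max matching = 3

Maximum matching has size 3, so minimum vertex cover also has size 3.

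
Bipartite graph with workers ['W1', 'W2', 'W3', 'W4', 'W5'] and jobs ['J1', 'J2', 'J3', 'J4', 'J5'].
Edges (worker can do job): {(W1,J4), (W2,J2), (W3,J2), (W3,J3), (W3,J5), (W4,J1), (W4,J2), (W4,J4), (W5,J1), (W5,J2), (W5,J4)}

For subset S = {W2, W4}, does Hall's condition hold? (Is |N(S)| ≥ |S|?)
Yes: |N(S)| = 3, |S| = 2

Subset S = {W2, W4}
Neighbors N(S) = {J1, J2, J4}

|N(S)| = 3, |S| = 2
Hall's condition: |N(S)| ≥ |S| is satisfied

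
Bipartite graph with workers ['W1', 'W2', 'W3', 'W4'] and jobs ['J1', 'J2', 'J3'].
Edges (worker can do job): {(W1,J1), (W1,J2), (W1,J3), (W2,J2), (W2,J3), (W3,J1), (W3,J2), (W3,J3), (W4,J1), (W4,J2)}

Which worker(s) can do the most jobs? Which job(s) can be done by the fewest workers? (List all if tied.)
Most versatile: W1, W3 (3 jobs); Least covered: J1, J3 (3 workers)

Worker degrees (jobs they can do): W1:3, W2:2, W3:3, W4:2
Job degrees (workers who can do it): J1:3, J2:4, J3:3

Maximum worker degree is 3, achieved by: W1, W3
Minimum job degree is 3, achieved by: J1, J3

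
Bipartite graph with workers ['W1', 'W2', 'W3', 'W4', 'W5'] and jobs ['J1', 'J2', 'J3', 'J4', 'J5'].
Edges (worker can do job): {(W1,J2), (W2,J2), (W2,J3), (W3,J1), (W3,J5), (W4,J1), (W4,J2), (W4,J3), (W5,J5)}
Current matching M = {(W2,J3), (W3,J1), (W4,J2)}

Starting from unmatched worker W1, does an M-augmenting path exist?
Yes: W1 → J2 → W4 → J1 → W3 → J5

An M-augmenting path alternates non-matching / matching edges, starting and ending at unmatched vertices.
Path: W1 → J2 → W4 → J1 → W3 → J5
(J5 is unmatched in M, so the path is augmenting.)
Flipping edges along this path would increase |M| from 3 to 4.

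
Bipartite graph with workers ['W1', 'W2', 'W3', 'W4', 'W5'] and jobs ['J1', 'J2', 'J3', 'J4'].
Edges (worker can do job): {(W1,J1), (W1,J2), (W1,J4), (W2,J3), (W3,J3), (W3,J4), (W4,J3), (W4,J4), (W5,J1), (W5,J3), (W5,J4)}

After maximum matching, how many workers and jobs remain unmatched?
Unmatched: 1 workers, 0 jobs

Maximum matching size: 4
Workers: 5 total, 4 matched, 1 unmatched
Jobs: 4 total, 4 matched, 0 unmatched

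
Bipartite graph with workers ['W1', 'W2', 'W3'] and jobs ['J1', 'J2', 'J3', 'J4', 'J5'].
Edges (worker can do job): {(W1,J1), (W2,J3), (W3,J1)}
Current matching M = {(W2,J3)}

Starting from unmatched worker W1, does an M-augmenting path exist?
Yes: W1 → J1

An M-augmenting path alternates non-matching / matching edges, starting and ending at unmatched vertices.
Path: W1 → J1
(J1 is unmatched in M, so the path is augmenting.)
Flipping edges along this path would increase |M| from 1 to 2.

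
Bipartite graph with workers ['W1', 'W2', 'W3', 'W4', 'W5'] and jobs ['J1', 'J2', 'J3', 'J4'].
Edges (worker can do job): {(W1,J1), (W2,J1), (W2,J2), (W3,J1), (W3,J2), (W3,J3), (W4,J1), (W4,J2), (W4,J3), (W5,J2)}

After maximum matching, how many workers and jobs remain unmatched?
Unmatched: 2 workers, 1 jobs

Maximum matching size: 3
Workers: 5 total, 3 matched, 2 unmatched
Jobs: 4 total, 3 matched, 1 unmatched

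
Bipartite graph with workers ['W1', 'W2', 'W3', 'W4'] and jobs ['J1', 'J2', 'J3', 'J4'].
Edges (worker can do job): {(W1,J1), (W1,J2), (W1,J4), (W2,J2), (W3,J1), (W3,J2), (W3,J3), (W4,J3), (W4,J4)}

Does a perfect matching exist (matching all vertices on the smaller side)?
Yes, perfect matching exists (size 4)

Perfect matching: {(W1,J4), (W2,J2), (W3,J1), (W4,J3)}
All 4 vertices on the smaller side are matched.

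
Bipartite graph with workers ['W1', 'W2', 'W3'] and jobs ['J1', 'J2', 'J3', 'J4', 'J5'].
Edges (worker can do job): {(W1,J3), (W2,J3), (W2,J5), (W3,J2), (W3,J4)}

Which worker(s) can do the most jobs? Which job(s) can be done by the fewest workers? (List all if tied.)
Most versatile: W2, W3 (2 jobs); Least covered: J1 (0 workers)

Worker degrees (jobs they can do): W1:1, W2:2, W3:2
Job degrees (workers who can do it): J1:0, J2:1, J3:2, J4:1, J5:1

Maximum worker degree is 2, achieved by: W2, W3
Minimum job degree is 0, achieved by: J1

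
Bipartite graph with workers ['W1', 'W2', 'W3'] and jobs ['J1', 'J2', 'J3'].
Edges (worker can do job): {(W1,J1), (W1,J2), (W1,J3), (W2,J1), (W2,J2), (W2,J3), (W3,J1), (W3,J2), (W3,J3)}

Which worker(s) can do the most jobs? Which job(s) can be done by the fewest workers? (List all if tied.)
Most versatile: W1, W2, W3 (3 jobs); Least covered: J1, J2, J3 (3 workers)

Worker degrees (jobs they can do): W1:3, W2:3, W3:3
Job degrees (workers who can do it): J1:3, J2:3, J3:3

Maximum worker degree is 3, achieved by: W1, W2, W3
Minimum job degree is 3, achieved by: J1, J2, J3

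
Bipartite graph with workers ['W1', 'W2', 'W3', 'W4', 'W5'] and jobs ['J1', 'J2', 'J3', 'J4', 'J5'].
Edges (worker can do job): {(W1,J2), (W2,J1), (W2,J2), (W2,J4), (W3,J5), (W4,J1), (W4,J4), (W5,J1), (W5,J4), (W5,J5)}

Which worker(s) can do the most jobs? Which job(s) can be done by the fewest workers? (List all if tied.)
Most versatile: W2, W5 (3 jobs); Least covered: J3 (0 workers)

Worker degrees (jobs they can do): W1:1, W2:3, W3:1, W4:2, W5:3
Job degrees (workers who can do it): J1:3, J2:2, J3:0, J4:3, J5:2

Maximum worker degree is 3, achieved by: W2, W5
Minimum job degree is 0, achieved by: J3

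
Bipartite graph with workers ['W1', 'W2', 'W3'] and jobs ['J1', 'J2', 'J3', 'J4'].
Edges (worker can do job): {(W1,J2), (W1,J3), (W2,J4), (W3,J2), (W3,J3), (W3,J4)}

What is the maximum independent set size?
Maximum independent set = 4

By König's theorem:
- Min vertex cover = Max matching = 3
- Max independent set = Total vertices - Min vertex cover
- Max independent set = 7 - 3 = 4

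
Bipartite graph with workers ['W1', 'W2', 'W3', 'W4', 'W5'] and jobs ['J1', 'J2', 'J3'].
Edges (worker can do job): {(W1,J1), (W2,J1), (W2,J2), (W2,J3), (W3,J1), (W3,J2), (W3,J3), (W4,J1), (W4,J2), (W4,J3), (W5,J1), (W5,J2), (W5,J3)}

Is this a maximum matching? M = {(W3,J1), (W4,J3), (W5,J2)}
Yes, size 3 is maximum

Proposed matching has size 3.
Maximum matching size for this graph: 3.

This is a maximum matching.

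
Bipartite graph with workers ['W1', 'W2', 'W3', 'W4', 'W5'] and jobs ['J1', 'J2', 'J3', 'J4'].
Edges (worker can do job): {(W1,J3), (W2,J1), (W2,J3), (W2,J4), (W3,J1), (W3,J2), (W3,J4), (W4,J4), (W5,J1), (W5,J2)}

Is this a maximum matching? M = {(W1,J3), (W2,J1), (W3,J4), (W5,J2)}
Yes, size 4 is maximum

Proposed matching has size 4.
Maximum matching size for this graph: 4.

This is a maximum matching.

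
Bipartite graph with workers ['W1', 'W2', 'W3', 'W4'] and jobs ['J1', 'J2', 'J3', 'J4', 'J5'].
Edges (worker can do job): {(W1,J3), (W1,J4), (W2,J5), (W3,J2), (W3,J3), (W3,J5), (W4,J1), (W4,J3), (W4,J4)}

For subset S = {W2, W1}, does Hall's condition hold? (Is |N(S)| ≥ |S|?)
Yes: |N(S)| = 3, |S| = 2

Subset S = {W2, W1}
Neighbors N(S) = {J3, J4, J5}

|N(S)| = 3, |S| = 2
Hall's condition: |N(S)| ≥ |S| is satisfied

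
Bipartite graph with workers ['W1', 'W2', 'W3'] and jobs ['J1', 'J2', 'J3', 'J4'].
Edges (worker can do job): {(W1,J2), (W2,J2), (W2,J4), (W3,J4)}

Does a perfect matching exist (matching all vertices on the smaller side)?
No, maximum matching has size 2 < 3

Maximum matching has size 2, need 3 for perfect matching.
Unmatched workers: ['W2']
Unmatched jobs: ['J3', 'J1']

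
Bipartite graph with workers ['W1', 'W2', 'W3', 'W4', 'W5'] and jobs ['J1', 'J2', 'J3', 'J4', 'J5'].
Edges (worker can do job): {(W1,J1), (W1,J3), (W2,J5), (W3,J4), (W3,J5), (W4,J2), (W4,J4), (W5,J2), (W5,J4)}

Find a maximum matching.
Matching: {(W1,J3), (W2,J5), (W3,J4), (W5,J2)}

Maximum matching (size 4):
  W1 → J3
  W2 → J5
  W3 → J4
  W5 → J2

Each worker is assigned to at most one job, and each job to at most one worker.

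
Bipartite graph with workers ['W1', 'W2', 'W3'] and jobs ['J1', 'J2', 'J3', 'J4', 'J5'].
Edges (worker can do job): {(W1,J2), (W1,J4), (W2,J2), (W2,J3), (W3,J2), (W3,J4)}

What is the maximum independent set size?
Maximum independent set = 5

By König's theorem:
- Min vertex cover = Max matching = 3
- Max independent set = Total vertices - Min vertex cover
- Max independent set = 8 - 3 = 5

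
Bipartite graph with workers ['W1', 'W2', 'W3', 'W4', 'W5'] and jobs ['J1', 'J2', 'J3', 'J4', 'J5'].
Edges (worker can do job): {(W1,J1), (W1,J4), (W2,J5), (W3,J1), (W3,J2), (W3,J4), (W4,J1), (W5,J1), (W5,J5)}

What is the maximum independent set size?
Maximum independent set = 6

By König's theorem:
- Min vertex cover = Max matching = 4
- Max independent set = Total vertices - Min vertex cover
- Max independent set = 10 - 4 = 6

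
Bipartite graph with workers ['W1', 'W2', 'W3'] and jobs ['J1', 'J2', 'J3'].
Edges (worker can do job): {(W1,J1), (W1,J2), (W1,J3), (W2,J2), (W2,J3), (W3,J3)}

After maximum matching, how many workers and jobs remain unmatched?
Unmatched: 0 workers, 0 jobs

Maximum matching size: 3
Workers: 3 total, 3 matched, 0 unmatched
Jobs: 3 total, 3 matched, 0 unmatched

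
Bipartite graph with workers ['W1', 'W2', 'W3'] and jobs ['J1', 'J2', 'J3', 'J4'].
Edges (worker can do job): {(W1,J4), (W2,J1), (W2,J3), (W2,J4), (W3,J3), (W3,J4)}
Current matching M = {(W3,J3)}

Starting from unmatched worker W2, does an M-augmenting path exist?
Yes: W2 → J3 → W3 → J4

An M-augmenting path alternates non-matching / matching edges, starting and ending at unmatched vertices.
Path: W2 → J3 → W3 → J4
(J4 is unmatched in M, so the path is augmenting.)
Flipping edges along this path would increase |M| from 1 to 2.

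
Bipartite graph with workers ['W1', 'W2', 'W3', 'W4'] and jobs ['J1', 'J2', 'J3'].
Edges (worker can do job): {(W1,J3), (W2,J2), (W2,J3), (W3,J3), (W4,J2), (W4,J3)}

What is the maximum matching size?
Maximum matching size = 2

Maximum matching: {(W2,J2), (W4,J3)}
Size: 2

This assigns 2 workers to 2 distinct jobs.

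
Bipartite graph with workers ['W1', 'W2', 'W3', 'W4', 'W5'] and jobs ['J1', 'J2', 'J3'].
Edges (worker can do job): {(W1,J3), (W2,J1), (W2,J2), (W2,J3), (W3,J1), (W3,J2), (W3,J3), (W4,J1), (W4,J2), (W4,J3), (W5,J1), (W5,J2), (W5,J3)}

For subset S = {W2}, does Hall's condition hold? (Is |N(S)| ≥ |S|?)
Yes: |N(S)| = 3, |S| = 1

Subset S = {W2}
Neighbors N(S) = {J1, J2, J3}

|N(S)| = 3, |S| = 1
Hall's condition: |N(S)| ≥ |S| is satisfied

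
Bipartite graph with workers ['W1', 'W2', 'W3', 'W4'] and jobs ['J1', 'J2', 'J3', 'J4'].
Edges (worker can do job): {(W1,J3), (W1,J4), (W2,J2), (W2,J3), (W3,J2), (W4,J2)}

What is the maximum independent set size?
Maximum independent set = 5

By König's theorem:
- Min vertex cover = Max matching = 3
- Max independent set = Total vertices - Min vertex cover
- Max independent set = 8 - 3 = 5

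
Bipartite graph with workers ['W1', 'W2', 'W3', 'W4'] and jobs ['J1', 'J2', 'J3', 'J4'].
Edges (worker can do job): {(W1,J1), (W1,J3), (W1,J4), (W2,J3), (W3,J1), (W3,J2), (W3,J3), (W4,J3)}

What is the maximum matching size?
Maximum matching size = 3

Maximum matching: {(W1,J4), (W3,J2), (W4,J3)}
Size: 3

This assigns 3 workers to 3 distinct jobs.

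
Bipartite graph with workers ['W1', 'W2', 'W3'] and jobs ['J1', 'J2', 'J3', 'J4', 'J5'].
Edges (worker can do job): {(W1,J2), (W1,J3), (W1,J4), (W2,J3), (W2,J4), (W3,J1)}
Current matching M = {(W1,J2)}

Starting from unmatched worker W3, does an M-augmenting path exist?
Yes: W3 → J1

An M-augmenting path alternates non-matching / matching edges, starting and ending at unmatched vertices.
Path: W3 → J1
(J1 is unmatched in M, so the path is augmenting.)
Flipping edges along this path would increase |M| from 1 to 2.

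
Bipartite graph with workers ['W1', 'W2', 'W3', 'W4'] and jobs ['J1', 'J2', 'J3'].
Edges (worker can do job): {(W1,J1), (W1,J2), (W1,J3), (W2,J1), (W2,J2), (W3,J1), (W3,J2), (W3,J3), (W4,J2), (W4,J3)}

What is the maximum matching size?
Maximum matching size = 3

Maximum matching: {(W1,J2), (W3,J1), (W4,J3)}
Size: 3

This assigns 3 workers to 3 distinct jobs.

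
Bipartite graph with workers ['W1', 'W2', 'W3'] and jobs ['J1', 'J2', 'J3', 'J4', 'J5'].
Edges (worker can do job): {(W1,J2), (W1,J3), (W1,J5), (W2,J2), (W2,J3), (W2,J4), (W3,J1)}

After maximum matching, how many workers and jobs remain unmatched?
Unmatched: 0 workers, 2 jobs

Maximum matching size: 3
Workers: 3 total, 3 matched, 0 unmatched
Jobs: 5 total, 3 matched, 2 unmatched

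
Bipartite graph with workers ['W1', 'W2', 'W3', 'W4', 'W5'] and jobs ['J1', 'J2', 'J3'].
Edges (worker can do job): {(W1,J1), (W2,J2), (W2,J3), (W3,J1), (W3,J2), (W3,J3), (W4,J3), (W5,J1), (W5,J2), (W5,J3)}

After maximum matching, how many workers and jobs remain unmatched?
Unmatched: 2 workers, 0 jobs

Maximum matching size: 3
Workers: 5 total, 3 matched, 2 unmatched
Jobs: 3 total, 3 matched, 0 unmatched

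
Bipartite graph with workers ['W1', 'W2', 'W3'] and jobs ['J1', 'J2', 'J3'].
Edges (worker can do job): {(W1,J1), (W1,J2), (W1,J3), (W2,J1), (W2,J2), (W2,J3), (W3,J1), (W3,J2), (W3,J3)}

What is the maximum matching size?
Maximum matching size = 3

Maximum matching: {(W1,J1), (W2,J2), (W3,J3)}
Size: 3

This assigns 3 workers to 3 distinct jobs.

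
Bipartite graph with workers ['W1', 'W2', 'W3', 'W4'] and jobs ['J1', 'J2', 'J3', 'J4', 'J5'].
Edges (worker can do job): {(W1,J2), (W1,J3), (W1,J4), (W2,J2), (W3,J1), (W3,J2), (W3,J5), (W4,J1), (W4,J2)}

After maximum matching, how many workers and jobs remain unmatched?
Unmatched: 0 workers, 1 jobs

Maximum matching size: 4
Workers: 4 total, 4 matched, 0 unmatched
Jobs: 5 total, 4 matched, 1 unmatched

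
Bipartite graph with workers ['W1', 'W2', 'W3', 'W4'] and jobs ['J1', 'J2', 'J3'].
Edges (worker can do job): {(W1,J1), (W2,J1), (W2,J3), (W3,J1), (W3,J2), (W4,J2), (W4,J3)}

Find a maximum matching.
Matching: {(W2,J3), (W3,J1), (W4,J2)}

Maximum matching (size 3):
  W2 → J3
  W3 → J1
  W4 → J2

Each worker is assigned to at most one job, and each job to at most one worker.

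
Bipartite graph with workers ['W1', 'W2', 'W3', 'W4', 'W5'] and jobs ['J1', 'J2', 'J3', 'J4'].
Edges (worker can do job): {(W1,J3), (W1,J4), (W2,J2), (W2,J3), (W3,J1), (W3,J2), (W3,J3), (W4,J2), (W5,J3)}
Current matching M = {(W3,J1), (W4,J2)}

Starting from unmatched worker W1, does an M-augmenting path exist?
Yes: W1 → J3

An M-augmenting path alternates non-matching / matching edges, starting and ending at unmatched vertices.
Path: W1 → J3
(J3 is unmatched in M, so the path is augmenting.)
Flipping edges along this path would increase |M| from 2 to 3.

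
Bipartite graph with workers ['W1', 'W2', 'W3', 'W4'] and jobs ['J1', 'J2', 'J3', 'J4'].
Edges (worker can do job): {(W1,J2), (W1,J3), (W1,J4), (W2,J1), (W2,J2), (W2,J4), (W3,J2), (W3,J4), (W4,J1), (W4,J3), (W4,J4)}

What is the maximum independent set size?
Maximum independent set = 4

By König's theorem:
- Min vertex cover = Max matching = 4
- Max independent set = Total vertices - Min vertex cover
- Max independent set = 8 - 4 = 4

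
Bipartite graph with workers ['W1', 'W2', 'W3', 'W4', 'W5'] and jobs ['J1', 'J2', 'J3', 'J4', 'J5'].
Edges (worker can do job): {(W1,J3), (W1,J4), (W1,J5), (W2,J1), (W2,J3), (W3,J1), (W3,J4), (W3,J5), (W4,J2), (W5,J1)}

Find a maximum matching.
Matching: {(W1,J5), (W2,J3), (W3,J4), (W4,J2), (W5,J1)}

Maximum matching (size 5):
  W1 → J5
  W2 → J3
  W3 → J4
  W4 → J2
  W5 → J1

Each worker is assigned to at most one job, and each job to at most one worker.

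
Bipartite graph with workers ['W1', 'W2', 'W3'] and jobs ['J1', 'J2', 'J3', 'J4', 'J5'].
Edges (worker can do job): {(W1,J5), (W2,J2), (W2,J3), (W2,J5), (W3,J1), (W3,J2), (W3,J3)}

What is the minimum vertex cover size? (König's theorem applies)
Minimum vertex cover size = 3

By König's theorem: in bipartite graphs,
min vertex cover = max matching = 3

Maximum matching has size 3, so minimum vertex cover also has size 3.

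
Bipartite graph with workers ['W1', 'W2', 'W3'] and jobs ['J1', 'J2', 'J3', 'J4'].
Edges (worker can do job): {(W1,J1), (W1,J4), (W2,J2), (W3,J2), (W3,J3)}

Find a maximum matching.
Matching: {(W1,J4), (W2,J2), (W3,J3)}

Maximum matching (size 3):
  W1 → J4
  W2 → J2
  W3 → J3

Each worker is assigned to at most one job, and each job to at most one worker.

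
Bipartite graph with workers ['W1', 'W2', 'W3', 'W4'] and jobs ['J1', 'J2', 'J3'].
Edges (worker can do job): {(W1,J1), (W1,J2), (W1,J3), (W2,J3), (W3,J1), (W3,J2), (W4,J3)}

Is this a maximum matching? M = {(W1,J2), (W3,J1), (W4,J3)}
Yes, size 3 is maximum

Proposed matching has size 3.
Maximum matching size for this graph: 3.

This is a maximum matching.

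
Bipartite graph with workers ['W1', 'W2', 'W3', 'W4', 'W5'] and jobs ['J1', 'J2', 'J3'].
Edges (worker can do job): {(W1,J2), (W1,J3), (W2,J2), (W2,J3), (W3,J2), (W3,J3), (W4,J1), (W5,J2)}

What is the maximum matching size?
Maximum matching size = 3

Maximum matching: {(W3,J3), (W4,J1), (W5,J2)}
Size: 3

This assigns 3 workers to 3 distinct jobs.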